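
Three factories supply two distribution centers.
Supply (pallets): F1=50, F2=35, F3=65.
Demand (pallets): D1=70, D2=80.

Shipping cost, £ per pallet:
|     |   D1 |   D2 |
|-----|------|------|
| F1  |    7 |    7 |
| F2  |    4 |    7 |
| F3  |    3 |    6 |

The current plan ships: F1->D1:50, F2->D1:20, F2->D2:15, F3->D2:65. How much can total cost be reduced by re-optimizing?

150

Current plan cost = 50·7 + 20·4 + 15·7 + 65·6 = £925.
Optimal plan:
  F1–D2: 50 pallets
  F2–D1: 35 pallets
  F3–D1: 35 pallets
  F3–D2: 30 pallets
Optimal cost = £775.
Saving = 925 − 775 = £150.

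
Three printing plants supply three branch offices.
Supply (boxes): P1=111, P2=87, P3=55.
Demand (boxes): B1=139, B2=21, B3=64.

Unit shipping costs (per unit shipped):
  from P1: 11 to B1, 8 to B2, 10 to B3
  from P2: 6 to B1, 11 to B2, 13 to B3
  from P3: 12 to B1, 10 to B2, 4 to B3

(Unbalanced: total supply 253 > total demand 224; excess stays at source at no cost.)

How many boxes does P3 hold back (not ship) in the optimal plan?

0

An optimal plan:
  P1 to B1: 52 × 11 = 572
  P1 to B2: 21 × 8 = 168
  P1 to B3: 9 × 10 = 90
  P2 to B1: 87 × 6 = 522
  P3 to B3: 55 × 4 = 220
Total cost = 1572.
P3 ships 55 of its 55, leaving 0.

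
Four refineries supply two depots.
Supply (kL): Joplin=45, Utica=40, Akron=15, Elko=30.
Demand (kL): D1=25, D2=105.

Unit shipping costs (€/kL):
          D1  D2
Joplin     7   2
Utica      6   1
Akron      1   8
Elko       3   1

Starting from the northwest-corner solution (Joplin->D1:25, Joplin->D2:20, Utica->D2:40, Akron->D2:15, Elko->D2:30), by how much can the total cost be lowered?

210

Current plan cost = 25·7 + 20·2 + 40·1 + 15·8 + 30·1 = €405.
Optimal plan:
  Joplin–D2: 45 × €2 = €90
  Utica–D2: 40 × €1 = €40
  Akron–D1: 15 × €1 = €15
  Elko–D1: 10 × €3 = €30
  Elko–D2: 20 × €1 = €20
Optimal cost = €195.
Saving = 405 − 195 = €210.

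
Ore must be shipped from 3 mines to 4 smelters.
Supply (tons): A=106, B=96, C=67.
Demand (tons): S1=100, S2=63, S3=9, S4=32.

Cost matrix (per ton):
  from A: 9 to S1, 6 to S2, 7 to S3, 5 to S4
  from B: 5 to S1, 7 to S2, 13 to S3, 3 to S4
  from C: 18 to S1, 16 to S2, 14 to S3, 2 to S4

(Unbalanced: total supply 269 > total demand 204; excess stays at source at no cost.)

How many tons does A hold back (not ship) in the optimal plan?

30

An optimal plan:
  A–S1: 4 × 9 = 36
  A–S2: 63 × 6 = 378
  A–S3: 9 × 7 = 63
  B–S1: 96 × 5 = 480
  C–S4: 32 × 2 = 64
Total cost = 1021.
A ships 76 of its 106, leaving 30.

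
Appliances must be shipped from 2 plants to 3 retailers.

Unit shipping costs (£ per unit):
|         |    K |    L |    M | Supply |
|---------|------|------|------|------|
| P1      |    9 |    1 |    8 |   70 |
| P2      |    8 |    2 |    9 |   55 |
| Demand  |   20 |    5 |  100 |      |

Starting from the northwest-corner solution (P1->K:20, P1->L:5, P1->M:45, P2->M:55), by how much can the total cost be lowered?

40

Current plan cost = 20·9 + 5·1 + 45·8 + 55·9 = £1040.
Optimal plan:
  P1->L: 5 × £1 = £5
  P1->M: 65 × £8 = £520
  P2->K: 20 × £8 = £160
  P2->M: 35 × £9 = £315
Optimal cost = £1000.
Saving = 1040 − 1000 = £40.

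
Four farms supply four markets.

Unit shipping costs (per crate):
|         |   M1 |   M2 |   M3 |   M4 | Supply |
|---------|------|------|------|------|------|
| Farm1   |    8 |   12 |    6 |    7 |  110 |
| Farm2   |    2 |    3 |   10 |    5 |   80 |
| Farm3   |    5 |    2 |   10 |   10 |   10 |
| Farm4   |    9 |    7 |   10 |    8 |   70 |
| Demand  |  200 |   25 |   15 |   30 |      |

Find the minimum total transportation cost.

1600

A cheapest plan:
  Farm1–M1: 95 × 8 = 760
  Farm1–M3: 15 × 6 = 90
  Farm2–M1: 80 × 2 = 160
  Farm3–M2: 10 × 2 = 20
  Farm4–M1: 25 × 9 = 225
  Farm4–M2: 15 × 7 = 105
  Farm4–M4: 30 × 8 = 240
Total = 760 + 90 + 160 + 20 + 225 + 105 + 240 = 1600.
(Supply check: Farm1 ships 110; Farm2 ships 80; Farm3 ships 10; Farm4 ships 70.)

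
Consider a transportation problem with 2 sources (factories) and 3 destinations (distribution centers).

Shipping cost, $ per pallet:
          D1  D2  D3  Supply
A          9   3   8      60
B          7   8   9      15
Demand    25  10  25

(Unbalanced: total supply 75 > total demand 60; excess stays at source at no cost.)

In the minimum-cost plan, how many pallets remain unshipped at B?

Minimum-cost shipments:
  A→D1: 10 pallets
  A→D2: 10 pallets
  A→D3: 25 pallets
  B→D1: 15 pallets
Total cost = $425.
B ships 15 of its 15, leaving 0.

0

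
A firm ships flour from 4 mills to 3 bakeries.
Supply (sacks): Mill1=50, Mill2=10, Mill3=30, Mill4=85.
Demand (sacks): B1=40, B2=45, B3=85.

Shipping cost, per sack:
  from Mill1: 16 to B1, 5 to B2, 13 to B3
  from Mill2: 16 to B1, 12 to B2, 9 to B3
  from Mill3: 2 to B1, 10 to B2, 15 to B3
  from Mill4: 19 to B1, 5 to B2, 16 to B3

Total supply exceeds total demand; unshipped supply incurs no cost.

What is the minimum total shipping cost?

1615

An optimal shipping plan:
  Mill1 to B1: 10 × 16 = 160
  Mill1 to B3: 40 × 13 = 520
  Mill2 to B3: 10 × 9 = 90
  Mill3 to B1: 30 × 2 = 60
  Mill4 to B2: 45 × 5 = 225
  Mill4 to B3: 35 × 16 = 560
Total = 160 + 520 + 90 + 60 + 225 + 560 = 1615.
(Supply check: Mill1 ships 50; Mill2 ships 10; Mill3 ships 30; Mill4 ships 80.)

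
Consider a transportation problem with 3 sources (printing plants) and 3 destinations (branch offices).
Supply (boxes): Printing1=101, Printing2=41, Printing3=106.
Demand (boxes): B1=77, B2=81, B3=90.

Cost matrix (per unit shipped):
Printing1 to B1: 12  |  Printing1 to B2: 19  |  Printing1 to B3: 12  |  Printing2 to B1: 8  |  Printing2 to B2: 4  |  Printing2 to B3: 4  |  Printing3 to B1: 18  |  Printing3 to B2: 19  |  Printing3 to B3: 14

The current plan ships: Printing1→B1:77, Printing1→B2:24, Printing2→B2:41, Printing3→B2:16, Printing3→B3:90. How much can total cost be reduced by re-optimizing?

48

Current plan cost = 77·12 + 24·19 + 41·4 + 16·19 + 90·14 = 3108.
Optimal plan:
  Printing1->B1: 77 × 12 = 924
  Printing1->B3: 24 × 12 = 288
  Printing2->B2: 41 × 4 = 164
  Printing3->B2: 40 × 19 = 760
  Printing3->B3: 66 × 14 = 924
Optimal cost = 3060.
Saving = 3108 − 3060 = 48.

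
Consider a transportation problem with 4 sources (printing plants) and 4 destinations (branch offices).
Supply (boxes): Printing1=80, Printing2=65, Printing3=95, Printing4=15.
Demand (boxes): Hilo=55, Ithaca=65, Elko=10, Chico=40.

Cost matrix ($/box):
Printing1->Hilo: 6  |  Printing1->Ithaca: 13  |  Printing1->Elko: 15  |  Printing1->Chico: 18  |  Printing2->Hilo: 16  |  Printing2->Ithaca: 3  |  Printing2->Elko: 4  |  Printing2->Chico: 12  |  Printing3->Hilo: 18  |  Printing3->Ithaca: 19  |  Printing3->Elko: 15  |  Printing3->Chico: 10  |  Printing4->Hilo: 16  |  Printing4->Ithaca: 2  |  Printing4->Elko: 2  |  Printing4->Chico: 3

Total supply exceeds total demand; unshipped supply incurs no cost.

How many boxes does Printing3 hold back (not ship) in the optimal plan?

An optimal plan:
  Printing1 to Hilo: 55 × $6 = $330
  Printing2 to Ithaca: 65 × $3 = $195
  Printing3 to Chico: 35 × $10 = $350
  Printing4 to Elko: 10 × $2 = $20
  Printing4 to Chico: 5 × $3 = $15
Total cost = $910.
Printing3 ships 35 of its 95, leaving 60.

60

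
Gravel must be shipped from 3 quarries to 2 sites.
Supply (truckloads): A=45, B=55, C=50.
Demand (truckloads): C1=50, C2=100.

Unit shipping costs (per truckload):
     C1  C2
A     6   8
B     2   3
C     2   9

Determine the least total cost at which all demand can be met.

625

An optimal shipping plan:
  A→C2: 45 × 8 = 360
  B→C2: 55 × 3 = 165
  C→C1: 50 × 2 = 100
Total = 360 + 165 + 100 = 625.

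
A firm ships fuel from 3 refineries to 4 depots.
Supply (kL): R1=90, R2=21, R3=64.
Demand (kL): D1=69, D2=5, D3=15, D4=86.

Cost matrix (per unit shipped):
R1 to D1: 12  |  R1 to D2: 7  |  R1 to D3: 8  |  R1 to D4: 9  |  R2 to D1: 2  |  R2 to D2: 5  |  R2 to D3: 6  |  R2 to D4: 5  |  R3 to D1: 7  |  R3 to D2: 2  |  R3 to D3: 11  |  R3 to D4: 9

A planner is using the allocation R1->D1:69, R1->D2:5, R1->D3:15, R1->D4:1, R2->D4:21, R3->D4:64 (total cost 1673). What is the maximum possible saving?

Current plan cost = 69·12 + 5·7 + 15·8 + 1·9 + 21·5 + 64·9 = 1673.
Optimal plan:
  R1 to D3: 15 × 8 = 120
  R1 to D4: 75 × 9 = 675
  R2 to D1: 21 × 2 = 42
  R3 to D1: 48 × 7 = 336
  R3 to D2: 5 × 2 = 10
  R3 to D4: 11 × 9 = 99
Optimal cost = 1282.
Saving = 1673 − 1282 = 391.

391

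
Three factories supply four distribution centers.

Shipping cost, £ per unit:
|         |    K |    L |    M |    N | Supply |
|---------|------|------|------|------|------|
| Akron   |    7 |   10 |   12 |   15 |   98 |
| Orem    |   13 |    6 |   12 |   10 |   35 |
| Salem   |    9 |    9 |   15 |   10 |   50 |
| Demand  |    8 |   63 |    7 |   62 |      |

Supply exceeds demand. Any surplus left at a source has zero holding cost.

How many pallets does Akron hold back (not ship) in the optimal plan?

Minimum-cost shipments:
  Akron->K: 8 × £7 = £56
  Akron->L: 40 × £10 = £400
  Akron->M: 7 × £12 = £84
  Orem->L: 23 × £6 = £138
  Orem->N: 12 × £10 = £120
  Salem->N: 50 × £10 = £500
Total cost = £1298.
Akron ships 55 of its 98, leaving 43.

43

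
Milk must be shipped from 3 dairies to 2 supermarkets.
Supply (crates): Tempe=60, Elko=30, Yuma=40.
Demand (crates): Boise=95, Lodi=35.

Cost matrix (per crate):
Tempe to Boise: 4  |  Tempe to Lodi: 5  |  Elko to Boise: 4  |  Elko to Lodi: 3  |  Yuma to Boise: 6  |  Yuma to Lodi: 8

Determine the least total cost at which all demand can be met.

575

A cheapest plan:
  Tempe→Boise: 55 × 4 = 220
  Tempe→Lodi: 5 × 5 = 25
  Elko→Lodi: 30 × 3 = 90
  Yuma→Boise: 40 × 6 = 240
Total = 220 + 25 + 90 + 240 = 575.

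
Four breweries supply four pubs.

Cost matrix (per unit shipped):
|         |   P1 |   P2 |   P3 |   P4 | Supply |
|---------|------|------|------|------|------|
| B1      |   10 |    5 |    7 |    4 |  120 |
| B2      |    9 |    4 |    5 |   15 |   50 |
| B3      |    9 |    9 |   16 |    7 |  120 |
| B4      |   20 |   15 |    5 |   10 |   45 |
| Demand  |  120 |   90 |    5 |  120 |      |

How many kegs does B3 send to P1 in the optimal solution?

120

Solving gives:
  B1->P2: 40 × 5 = 200
  B1->P4: 80 × 4 = 320
  B2->P2: 50 × 4 = 200
  B3->P1: 120 × 9 = 1080
  B4->P3: 5 × 5 = 25
  B4->P4: 40 × 10 = 400
Total cost = 2225.
So B3→P1 carries 120 kegs.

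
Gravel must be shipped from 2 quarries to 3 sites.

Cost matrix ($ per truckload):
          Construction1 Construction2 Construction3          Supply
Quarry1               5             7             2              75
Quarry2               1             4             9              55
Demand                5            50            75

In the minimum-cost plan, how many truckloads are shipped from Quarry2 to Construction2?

Solving gives:
  Quarry1->Construction3: 75 × $2 = $150
  Quarry2->Construction1: 5 × $1 = $5
  Quarry2->Construction2: 50 × $4 = $200
Total cost = $355.
So Quarry2→Construction2 carries 50 truckloads.

50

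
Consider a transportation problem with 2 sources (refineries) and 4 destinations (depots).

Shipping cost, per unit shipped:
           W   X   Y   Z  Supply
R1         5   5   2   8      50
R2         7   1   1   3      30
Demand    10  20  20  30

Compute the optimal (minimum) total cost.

280

Optimal allocation:
  R1→W: 10 × 5 = 50
  R1→X: 20 × 5 = 100
  R1→Y: 20 × 2 = 40
  R2→Z: 30 × 3 = 90
Total = 50 + 100 + 40 + 90 = 280.
(Supply check: R1 ships 50; R2 ships 30.)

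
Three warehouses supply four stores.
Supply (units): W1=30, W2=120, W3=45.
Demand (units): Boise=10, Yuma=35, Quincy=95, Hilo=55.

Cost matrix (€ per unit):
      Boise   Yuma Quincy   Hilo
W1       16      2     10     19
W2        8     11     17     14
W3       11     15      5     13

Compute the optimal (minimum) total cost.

A cheapest plan:
  W1 to Yuma: 30 units
  W2 to Boise: 10 units
  W2 to Yuma: 5 units
  W2 to Quincy: 50 units
  W2 to Hilo: 55 units
  W3 to Quincy: 45 units
Total cost = €2040.

2040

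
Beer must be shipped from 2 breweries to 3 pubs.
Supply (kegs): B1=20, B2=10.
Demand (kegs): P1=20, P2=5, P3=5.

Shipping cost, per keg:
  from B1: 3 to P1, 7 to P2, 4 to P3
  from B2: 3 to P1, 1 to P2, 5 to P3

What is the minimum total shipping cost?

Optimal allocation:
  B1 to P1: 15 × 3 = 45
  B1 to P3: 5 × 4 = 20
  B2 to P1: 5 × 3 = 15
  B2 to P2: 5 × 1 = 5
Total = 45 + 20 + 15 + 5 = 85.

85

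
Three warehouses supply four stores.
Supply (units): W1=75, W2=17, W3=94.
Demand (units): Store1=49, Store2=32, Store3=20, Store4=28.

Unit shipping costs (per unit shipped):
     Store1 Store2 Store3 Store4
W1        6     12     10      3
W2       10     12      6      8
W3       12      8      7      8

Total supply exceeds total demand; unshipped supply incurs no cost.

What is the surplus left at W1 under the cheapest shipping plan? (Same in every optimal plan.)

0

An optimal plan:
  W1->Store1: 47 × 6 = 282
  W1->Store4: 28 × 3 = 84
  W2->Store1: 2 × 10 = 20
  W2->Store3: 15 × 6 = 90
  W3->Store2: 32 × 8 = 256
  W3->Store3: 5 × 7 = 35
Total cost = 767.
W1 ships 75 of its 75, leaving 0.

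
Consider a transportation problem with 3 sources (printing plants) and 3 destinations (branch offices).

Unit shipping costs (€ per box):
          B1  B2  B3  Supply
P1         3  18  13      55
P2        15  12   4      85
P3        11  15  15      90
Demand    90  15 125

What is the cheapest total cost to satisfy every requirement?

1715

One minimum-cost allocation:
  P1–B1: 55 boxes
  P2–B3: 85 boxes
  P3–B1: 35 boxes
  P3–B2: 15 boxes
  P3–B3: 40 boxes
Total cost = €1715.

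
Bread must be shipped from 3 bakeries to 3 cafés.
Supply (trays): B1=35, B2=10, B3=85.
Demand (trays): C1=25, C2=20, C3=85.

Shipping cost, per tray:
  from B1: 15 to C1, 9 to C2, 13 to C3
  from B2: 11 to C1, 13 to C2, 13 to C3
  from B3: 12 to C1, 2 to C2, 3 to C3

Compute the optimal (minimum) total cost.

770

A cheapest plan:
  B1 to C1: 15 × 15 = 225
  B1 to C2: 20 × 9 = 180
  B2 to C1: 10 × 11 = 110
  B3 to C3: 85 × 3 = 255
Total = 225 + 180 + 110 + 255 = 770.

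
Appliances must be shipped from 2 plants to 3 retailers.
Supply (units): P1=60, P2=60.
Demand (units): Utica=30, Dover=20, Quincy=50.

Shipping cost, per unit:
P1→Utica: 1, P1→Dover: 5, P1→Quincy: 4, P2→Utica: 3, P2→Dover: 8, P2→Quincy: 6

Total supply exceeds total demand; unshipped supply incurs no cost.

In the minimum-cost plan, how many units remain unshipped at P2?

An optimal plan:
  P1 to Utica: 30 units
  P1 to Dover: 20 units
  P1 to Quincy: 10 units
  P2 to Quincy: 40 units
Total cost = 410.
P2 ships 40 of its 60, leaving 20.

20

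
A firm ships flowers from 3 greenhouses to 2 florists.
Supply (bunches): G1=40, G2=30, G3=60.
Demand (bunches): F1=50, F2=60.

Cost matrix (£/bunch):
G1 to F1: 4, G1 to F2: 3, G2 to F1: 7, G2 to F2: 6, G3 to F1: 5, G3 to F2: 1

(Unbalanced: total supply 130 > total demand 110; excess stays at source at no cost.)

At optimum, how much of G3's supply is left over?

Minimum-cost shipments:
  G1 to F1: 40 × £4 = £160
  G2 to F1: 10 × £7 = £70
  G3 to F2: 60 × £1 = £60
Total cost = £290.
G3 ships 60 of its 60, leaving 0.

0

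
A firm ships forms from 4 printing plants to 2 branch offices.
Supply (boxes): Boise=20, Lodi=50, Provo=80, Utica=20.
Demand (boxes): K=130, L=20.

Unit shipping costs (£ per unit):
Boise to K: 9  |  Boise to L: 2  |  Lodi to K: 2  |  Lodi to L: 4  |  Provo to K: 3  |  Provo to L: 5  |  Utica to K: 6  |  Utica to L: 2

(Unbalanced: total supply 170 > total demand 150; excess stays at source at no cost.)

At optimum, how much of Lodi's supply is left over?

Minimum-cost shipments:
  Boise–L: 20 × £2 = £40
  Lodi–K: 50 × £2 = £100
  Provo–K: 80 × £3 = £240
Total cost = £380.
Lodi ships 50 of its 50, leaving 0.

0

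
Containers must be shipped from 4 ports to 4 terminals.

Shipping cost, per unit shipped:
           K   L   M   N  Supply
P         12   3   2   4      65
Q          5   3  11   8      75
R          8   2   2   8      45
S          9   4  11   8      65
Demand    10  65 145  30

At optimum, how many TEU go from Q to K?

Solving gives:
  P→M: 65 TEU
  Q→K: 10 TEU
  Q→L: 65 TEU
  R→M: 45 TEU
  S→M: 35 TEU
  S→N: 30 TEU
Total cost = 1090.
So Q→K carries 10 TEU.

10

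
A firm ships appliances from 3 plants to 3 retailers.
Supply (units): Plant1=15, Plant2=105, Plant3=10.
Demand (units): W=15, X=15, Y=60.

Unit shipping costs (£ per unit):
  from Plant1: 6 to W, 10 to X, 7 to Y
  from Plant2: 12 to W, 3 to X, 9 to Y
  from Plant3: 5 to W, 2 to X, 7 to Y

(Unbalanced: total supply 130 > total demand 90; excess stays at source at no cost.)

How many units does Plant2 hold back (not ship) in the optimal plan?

40

Minimum-cost shipments:
  Plant1–W: 5 units
  Plant1–Y: 10 units
  Plant2–X: 15 units
  Plant2–Y: 50 units
  Plant3–W: 10 units
Total cost = £645.
Plant2 ships 65 of its 105, leaving 40.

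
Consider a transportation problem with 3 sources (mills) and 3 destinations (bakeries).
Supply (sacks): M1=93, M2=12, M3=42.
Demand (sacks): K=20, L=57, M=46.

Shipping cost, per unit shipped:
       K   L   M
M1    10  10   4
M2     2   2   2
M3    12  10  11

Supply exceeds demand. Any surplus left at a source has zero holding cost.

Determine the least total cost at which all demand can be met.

858

One minimum-cost allocation:
  M1–K: 8 × 10 = 80
  M1–L: 39 × 10 = 390
  M1–M: 46 × 4 = 184
  M2–K: 12 × 2 = 24
  M3–L: 18 × 10 = 180
Total = 80 + 390 + 184 + 24 + 180 = 858.
(Supply check: M1 ships 93; M2 ships 12; M3 ships 18.)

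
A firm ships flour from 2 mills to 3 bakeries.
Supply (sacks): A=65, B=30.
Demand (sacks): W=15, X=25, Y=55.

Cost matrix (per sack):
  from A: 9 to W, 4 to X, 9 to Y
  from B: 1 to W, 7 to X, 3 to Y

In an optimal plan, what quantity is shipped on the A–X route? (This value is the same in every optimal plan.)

25

Solving gives:
  A→X: 25 × 4 = 100
  A→Y: 40 × 9 = 360
  B→W: 15 × 1 = 15
  B→Y: 15 × 3 = 45
Total cost = 520.
So A→X carries 25 sacks.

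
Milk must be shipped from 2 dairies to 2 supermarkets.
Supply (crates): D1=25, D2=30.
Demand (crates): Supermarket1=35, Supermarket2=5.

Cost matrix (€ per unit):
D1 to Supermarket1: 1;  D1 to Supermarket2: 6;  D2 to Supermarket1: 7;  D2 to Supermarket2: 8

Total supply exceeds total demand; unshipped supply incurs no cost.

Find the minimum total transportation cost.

An optimal shipping plan:
  D1–Supermarket1: 25 × €1 = €25
  D2–Supermarket1: 10 × €7 = €70
  D2–Supermarket2: 5 × €8 = €40
Total = 25 + 70 + 40 = €135.

135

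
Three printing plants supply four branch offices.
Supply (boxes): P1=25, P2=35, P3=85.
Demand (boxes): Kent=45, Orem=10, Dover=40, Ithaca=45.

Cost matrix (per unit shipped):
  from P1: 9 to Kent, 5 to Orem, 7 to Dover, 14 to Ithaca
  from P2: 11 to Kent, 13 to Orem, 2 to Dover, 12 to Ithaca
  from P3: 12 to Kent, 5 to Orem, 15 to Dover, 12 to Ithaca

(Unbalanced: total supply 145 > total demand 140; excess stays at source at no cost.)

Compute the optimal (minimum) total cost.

1175

One minimum-cost allocation:
  P1–Kent: 20 × 9 = 180
  P1–Dover: 5 × 7 = 35
  P2–Dover: 35 × 2 = 70
  P3–Kent: 25 × 12 = 300
  P3–Orem: 10 × 5 = 50
  P3–Ithaca: 45 × 12 = 540
Total = 180 + 35 + 70 + 300 + 50 + 540 = 1175.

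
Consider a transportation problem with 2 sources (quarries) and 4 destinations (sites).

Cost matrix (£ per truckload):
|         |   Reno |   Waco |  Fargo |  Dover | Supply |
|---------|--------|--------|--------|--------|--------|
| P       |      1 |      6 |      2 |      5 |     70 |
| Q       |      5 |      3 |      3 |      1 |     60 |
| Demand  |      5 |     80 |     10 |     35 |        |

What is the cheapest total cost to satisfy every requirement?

465

Optimal allocation:
  P–Reno: 5 × £1 = £5
  P–Waco: 55 × £6 = £330
  P–Fargo: 10 × £2 = £20
  Q–Waco: 25 × £3 = £75
  Q–Dover: 35 × £1 = £35
Total = 5 + 330 + 20 + 75 + 35 = £465.
(Supply check: P ships 70; Q ships 60.)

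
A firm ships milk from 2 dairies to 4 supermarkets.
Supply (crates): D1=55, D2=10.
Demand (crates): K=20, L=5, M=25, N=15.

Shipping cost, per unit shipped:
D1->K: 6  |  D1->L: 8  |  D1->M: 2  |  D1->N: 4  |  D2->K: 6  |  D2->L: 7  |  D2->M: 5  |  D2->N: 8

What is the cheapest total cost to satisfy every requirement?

265

A cheapest plan:
  D1 to K: 15 × 6 = 90
  D1 to M: 25 × 2 = 50
  D1 to N: 15 × 4 = 60
  D2 to K: 5 × 6 = 30
  D2 to L: 5 × 7 = 35
Total = 90 + 50 + 60 + 30 + 35 = 265.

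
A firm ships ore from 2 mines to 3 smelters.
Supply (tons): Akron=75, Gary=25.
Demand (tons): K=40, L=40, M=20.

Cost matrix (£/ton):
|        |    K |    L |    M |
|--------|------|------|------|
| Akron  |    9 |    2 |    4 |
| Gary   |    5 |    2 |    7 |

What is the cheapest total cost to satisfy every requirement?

420

One minimum-cost allocation:
  Akron→K: 15 × £9 = £135
  Akron→L: 40 × £2 = £80
  Akron→M: 20 × £4 = £80
  Gary→K: 25 × £5 = £125
Total = 135 + 80 + 80 + 125 = £420.
(Supply check: Akron ships 75; Gary ships 25.)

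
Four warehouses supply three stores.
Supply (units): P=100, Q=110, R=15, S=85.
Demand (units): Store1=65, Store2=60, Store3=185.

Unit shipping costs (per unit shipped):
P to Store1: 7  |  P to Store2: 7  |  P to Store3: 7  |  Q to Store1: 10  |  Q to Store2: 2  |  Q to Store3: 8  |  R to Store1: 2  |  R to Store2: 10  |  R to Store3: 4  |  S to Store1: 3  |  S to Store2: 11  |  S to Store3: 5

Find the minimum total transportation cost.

Optimal allocation:
  P–Store3: 100 × 7 = 700
  Q–Store2: 60 × 2 = 120
  Q–Store3: 50 × 8 = 400
  R–Store1: 15 × 2 = 30
  S–Store1: 50 × 3 = 150
  S–Store3: 35 × 5 = 175
Total = 700 + 120 + 400 + 30 + 150 + 175 = 1575.

1575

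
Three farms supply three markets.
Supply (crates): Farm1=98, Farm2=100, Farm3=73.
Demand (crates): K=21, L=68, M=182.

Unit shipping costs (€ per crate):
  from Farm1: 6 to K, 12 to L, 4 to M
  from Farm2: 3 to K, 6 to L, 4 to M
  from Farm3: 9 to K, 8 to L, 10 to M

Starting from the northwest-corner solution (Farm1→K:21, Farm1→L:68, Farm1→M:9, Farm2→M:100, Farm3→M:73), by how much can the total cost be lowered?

743

Current plan cost = 21·6 + 68·12 + 9·4 + 100·4 + 73·10 = €2108.
Optimal plan:
  Farm1→M: 98 × €4 = €392
  Farm2→K: 16 × €3 = €48
  Farm2→M: 84 × €4 = €336
  Farm3→K: 5 × €9 = €45
  Farm3→L: 68 × €8 = €544
Optimal cost = €1365.
Saving = 2108 − 1365 = €743.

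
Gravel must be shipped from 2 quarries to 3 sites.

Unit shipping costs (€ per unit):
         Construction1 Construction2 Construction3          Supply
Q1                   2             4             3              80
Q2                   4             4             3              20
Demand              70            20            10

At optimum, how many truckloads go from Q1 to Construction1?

70

The minimum-cost plan:
  Q1 to Construction1: 70 × €2 = €140
  Q1 to Construction2: 10 × €4 = €40
  Q2 to Construction2: 10 × €4 = €40
  Q2 to Construction3: 10 × €3 = €30
Total cost = €250.
So Q1→Construction1 carries 70 truckloads.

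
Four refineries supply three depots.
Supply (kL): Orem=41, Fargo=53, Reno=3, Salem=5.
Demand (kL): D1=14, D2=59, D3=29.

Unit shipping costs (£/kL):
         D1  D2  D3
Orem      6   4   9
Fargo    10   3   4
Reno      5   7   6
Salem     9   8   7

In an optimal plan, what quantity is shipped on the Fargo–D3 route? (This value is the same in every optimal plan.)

24

Solving gives:
  Orem->D1: 11 × £6 = £66
  Orem->D2: 30 × £4 = £120
  Fargo->D2: 29 × £3 = £87
  Fargo->D3: 24 × £4 = £96
  Reno->D1: 3 × £5 = £15
  Salem->D3: 5 × £7 = £35
Total cost = £419.
So Fargo→D3 carries 24 kL.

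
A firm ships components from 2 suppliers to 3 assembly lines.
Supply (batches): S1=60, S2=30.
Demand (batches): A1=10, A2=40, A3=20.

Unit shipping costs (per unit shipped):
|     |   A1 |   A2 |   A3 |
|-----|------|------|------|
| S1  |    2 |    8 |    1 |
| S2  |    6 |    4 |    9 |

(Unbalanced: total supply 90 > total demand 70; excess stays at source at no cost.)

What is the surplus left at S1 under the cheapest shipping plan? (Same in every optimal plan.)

20

Minimum-cost shipments:
  S1–A1: 10 × 2 = 20
  S1–A2: 10 × 8 = 80
  S1–A3: 20 × 1 = 20
  S2–A2: 30 × 4 = 120
Total cost = 240.
S1 ships 40 of its 60, leaving 20.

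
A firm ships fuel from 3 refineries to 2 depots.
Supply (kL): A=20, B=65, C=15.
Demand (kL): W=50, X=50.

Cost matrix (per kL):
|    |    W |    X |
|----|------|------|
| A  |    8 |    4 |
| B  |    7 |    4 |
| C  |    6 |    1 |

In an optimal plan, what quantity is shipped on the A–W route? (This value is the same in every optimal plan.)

Optimal shipments:
  A->X: 20 × 4 = 80
  B->W: 50 × 7 = 350
  B->X: 15 × 4 = 60
  C->X: 15 × 1 = 15
Total cost = 505.
The route A→W is not used.

0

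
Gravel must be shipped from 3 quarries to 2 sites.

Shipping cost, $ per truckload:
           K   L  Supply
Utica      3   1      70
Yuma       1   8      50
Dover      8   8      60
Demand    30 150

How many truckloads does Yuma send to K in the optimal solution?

30

Solving gives:
  Utica–L: 70 × $1 = $70
  Yuma–K: 30 × $1 = $30
  Yuma–L: 20 × $8 = $160
  Dover–L: 60 × $8 = $480
Total cost = $740.
So Yuma→K carries 30 truckloads.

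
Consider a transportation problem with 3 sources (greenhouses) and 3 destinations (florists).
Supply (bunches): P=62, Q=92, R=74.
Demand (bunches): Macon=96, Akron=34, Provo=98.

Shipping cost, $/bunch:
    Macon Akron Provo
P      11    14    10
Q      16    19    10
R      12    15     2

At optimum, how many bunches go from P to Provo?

The minimum-cost plan:
  P→Macon: 28 × $11 = $308
  P→Akron: 34 × $14 = $476
  Q→Macon: 68 × $16 = $1088
  Q→Provo: 24 × $10 = $240
  R→Provo: 74 × $2 = $148
Total cost = $2260.
The route P→Provo is not used.

0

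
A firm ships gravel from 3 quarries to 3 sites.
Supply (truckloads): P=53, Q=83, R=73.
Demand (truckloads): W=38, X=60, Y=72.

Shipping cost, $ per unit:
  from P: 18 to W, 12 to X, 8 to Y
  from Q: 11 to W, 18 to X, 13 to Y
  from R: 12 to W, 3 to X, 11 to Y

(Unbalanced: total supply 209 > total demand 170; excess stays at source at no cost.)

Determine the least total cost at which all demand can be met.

1243

One minimum-cost allocation:
  P->Y: 53 × $8 = $424
  Q->W: 38 × $11 = $418
  Q->Y: 6 × $13 = $78
  R->X: 60 × $3 = $180
  R->Y: 13 × $11 = $143
Total = 424 + 418 + 78 + 180 + 143 = $1243.
(Supply check: P ships 53; Q ships 44; R ships 73.)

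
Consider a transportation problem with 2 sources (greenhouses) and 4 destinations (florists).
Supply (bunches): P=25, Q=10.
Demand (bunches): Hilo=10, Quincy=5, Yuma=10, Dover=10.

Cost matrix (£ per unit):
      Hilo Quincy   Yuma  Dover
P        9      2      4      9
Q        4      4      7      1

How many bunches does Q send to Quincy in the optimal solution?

Solving gives:
  P→Hilo: 10 × £9 = £90
  P→Quincy: 5 × £2 = £10
  P→Yuma: 10 × £4 = £40
  Q→Dover: 10 × £1 = £10
Total cost = £150.
The route Q→Quincy is not used.

0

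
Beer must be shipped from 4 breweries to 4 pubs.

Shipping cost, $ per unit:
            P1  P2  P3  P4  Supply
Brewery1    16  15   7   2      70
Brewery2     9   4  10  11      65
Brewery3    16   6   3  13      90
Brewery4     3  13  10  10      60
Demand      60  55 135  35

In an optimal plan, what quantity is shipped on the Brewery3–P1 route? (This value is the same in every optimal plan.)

0

Optimal shipments:
  Brewery1->P3: 35 kegs
  Brewery1->P4: 35 kegs
  Brewery2->P2: 55 kegs
  Brewery2->P3: 10 kegs
  Brewery3->P3: 90 kegs
  Brewery4->P1: 60 kegs
Total cost = $1085.
The route Brewery3→P1 is not used.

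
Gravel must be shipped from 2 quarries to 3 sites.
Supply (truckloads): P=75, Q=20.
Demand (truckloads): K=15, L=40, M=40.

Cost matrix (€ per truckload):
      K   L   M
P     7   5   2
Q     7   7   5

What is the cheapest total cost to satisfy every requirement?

395

One minimum-cost allocation:
  P–L: 35 × €5 = €175
  P–M: 40 × €2 = €80
  Q–K: 15 × €7 = €105
  Q–L: 5 × €7 = €35
Total = 175 + 80 + 105 + 35 = €395.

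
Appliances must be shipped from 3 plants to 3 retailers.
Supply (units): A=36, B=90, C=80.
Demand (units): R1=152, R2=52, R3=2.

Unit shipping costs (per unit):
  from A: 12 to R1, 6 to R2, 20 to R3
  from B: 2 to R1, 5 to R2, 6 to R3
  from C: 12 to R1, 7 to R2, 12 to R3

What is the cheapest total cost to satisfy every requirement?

1276

One minimum-cost allocation:
  A→R2: 36 × 6 = 216
  B→R1: 90 × 2 = 180
  C→R1: 62 × 12 = 744
  C→R2: 16 × 7 = 112
  C→R3: 2 × 12 = 24
Total = 216 + 180 + 744 + 112 + 24 = 1276.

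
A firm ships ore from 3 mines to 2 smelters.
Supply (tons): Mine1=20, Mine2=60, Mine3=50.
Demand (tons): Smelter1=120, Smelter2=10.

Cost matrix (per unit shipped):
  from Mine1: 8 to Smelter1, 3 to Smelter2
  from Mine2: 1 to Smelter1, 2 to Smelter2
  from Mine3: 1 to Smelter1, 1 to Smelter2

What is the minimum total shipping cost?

Optimal allocation:
  Mine1–Smelter1: 10 × 8 = 80
  Mine1–Smelter2: 10 × 3 = 30
  Mine2–Smelter1: 60 × 1 = 60
  Mine3–Smelter1: 50 × 1 = 50
Total = 80 + 30 + 60 + 50 = 220.
(Supply check: Mine1 ships 20; Mine2 ships 60; Mine3 ships 50.)

220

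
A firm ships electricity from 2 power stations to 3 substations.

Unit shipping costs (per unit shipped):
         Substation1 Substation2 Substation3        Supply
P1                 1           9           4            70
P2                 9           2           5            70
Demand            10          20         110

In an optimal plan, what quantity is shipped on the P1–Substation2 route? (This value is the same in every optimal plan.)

The minimum-cost plan:
  P1->Substation1: 10 × 1 = 10
  P1->Substation3: 60 × 4 = 240
  P2->Substation2: 20 × 2 = 40
  P2->Substation3: 50 × 5 = 250
Total cost = 540.
The route P1→Substation2 is not used.

0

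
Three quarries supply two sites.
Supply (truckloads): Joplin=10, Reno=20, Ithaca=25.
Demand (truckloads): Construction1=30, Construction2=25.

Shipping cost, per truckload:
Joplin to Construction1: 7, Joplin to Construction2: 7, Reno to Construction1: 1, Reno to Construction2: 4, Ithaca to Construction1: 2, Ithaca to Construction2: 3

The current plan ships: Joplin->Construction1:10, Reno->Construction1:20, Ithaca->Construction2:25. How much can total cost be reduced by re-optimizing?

Current plan cost = 10·7 + 20·1 + 25·3 = 165.
Optimal plan:
  Joplin to Construction2: 10 truckloads
  Reno to Construction1: 20 truckloads
  Ithaca to Construction1: 10 truckloads
  Ithaca to Construction2: 15 truckloads
Optimal cost = 155.
Saving = 165 − 155 = 10.

10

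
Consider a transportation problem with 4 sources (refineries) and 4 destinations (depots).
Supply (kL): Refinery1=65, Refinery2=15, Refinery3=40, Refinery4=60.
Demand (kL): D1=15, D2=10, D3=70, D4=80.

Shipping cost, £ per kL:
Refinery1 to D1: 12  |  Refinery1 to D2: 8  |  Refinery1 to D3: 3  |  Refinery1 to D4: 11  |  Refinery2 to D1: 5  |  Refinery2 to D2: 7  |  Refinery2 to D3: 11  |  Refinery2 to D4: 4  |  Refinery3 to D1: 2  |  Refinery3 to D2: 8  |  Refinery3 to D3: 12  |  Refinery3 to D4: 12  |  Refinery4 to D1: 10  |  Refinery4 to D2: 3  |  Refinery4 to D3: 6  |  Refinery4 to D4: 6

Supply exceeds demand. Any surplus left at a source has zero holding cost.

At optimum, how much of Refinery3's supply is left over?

5

An optimal plan:
  Refinery1–D3: 65 × £3 = £195
  Refinery2–D4: 15 × £4 = £60
  Refinery3–D1: 15 × £2 = £30
  Refinery3–D2: 10 × £8 = £80
  Refinery3–D3: 5 × £12 = £60
  Refinery3–D4: 5 × £12 = £60
  Refinery4–D4: 60 × £6 = £360
Total cost = £845.
Refinery3 ships 35 of its 40, leaving 5.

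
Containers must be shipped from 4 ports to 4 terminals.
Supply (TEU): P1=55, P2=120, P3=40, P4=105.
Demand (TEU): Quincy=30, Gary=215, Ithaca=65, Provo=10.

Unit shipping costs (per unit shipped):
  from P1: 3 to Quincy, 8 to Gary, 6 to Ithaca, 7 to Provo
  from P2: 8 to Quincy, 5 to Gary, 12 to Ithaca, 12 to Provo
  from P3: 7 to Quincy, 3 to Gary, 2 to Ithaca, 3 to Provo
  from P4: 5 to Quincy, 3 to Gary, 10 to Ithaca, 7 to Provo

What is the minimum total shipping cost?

One minimum-cost allocation:
  P1→Quincy: 30 × 3 = 90
  P1→Ithaca: 25 × 6 = 150
  P2→Gary: 120 × 5 = 600
  P3→Ithaca: 40 × 2 = 80
  P4→Gary: 95 × 3 = 285
  P4→Provo: 10 × 7 = 70
Total = 90 + 150 + 600 + 80 + 285 + 70 = 1275.
(Supply check: P1 ships 55; P2 ships 120; P3 ships 40; P4 ships 105.)

1275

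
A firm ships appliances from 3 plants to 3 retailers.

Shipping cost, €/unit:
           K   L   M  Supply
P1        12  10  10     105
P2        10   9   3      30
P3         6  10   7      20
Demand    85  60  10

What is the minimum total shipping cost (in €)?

A cheapest plan:
  P1→K: 45 × €12 = €540
  P1→L: 60 × €10 = €600
  P2→K: 20 × €10 = €200
  P2→M: 10 × €3 = €30
  P3→K: 20 × €6 = €120
Total = 540 + 600 + 200 + 30 + 120 = €1490.
(Supply check: P1 ships 105; P2 ships 30; P3 ships 20.)

1490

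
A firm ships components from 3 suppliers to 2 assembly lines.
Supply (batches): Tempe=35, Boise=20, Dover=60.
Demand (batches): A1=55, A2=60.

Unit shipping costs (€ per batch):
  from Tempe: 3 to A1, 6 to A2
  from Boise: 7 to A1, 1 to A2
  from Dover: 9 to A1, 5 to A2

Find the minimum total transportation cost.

Optimal allocation:
  Tempe–A1: 35 batches
  Boise–A2: 20 batches
  Dover–A1: 20 batches
  Dover–A2: 40 batches
Total cost = €505.
(Supply check: Tempe ships 35; Boise ships 20; Dover ships 60.)

505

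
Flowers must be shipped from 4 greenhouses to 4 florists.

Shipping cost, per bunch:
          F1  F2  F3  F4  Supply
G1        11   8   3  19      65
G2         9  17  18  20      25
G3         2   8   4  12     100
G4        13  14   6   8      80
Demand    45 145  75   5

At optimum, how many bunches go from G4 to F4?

Solving gives:
  G1→F2: 65 bunches
  G2→F1: 25 bunches
  G3→F1: 20 bunches
  G3→F2: 80 bunches
  G4→F3: 75 bunches
  G4→F4: 5 bunches
Total cost = 1915.
So G4→F4 carries 5 bunches.

5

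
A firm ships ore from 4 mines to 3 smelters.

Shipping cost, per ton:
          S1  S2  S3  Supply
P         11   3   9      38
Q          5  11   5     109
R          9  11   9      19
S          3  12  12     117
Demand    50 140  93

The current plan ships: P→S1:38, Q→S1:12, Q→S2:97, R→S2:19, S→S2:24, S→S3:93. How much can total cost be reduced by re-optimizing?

1240

Current plan cost = 38·11 + 12·5 + 97·11 + 19·11 + 24·12 + 93·12 = 3158.
Optimal plan:
  P->S2: 38 × 3 = 114
  Q->S2: 16 × 11 = 176
  Q->S3: 93 × 5 = 465
  R->S2: 19 × 11 = 209
  S->S1: 50 × 3 = 150
  S->S2: 67 × 12 = 804
Optimal cost = 1918.
Saving = 3158 − 1918 = 1240.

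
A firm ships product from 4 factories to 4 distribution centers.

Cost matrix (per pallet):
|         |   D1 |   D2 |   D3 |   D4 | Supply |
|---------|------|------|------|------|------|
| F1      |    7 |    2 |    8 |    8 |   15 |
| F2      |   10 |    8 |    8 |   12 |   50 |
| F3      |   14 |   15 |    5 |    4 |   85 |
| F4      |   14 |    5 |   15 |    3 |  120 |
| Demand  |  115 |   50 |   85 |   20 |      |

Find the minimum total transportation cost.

2040

One minimum-cost allocation:
  F1→D1: 15 × 7 = 105
  F2→D1: 50 × 10 = 500
  F3→D3: 85 × 5 = 425
  F4→D1: 50 × 14 = 700
  F4→D2: 50 × 5 = 250
  F4→D4: 20 × 3 = 60
Total = 105 + 500 + 425 + 700 + 250 + 60 = 2040.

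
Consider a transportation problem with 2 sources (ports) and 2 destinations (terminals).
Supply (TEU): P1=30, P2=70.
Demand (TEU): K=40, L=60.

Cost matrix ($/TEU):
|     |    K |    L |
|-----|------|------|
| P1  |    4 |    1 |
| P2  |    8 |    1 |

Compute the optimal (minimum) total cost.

260

A cheapest plan:
  P1->K: 30 × $4 = $120
  P2->K: 10 × $8 = $80
  P2->L: 60 × $1 = $60
Total = 120 + 80 + 60 = $260.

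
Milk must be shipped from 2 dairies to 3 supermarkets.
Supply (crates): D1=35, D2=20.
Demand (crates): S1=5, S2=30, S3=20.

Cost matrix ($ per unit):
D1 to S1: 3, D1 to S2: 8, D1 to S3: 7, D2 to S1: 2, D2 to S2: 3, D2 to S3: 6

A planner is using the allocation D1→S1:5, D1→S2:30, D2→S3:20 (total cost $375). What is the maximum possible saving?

Current plan cost = 5·3 + 30·8 + 20·6 = $375.
Optimal plan:
  D1 to S1: 5 × $3 = $15
  D1 to S2: 10 × $8 = $80
  D1 to S3: 20 × $7 = $140
  D2 to S2: 20 × $3 = $60
Optimal cost = $295.
Saving = 375 − 295 = $80.

80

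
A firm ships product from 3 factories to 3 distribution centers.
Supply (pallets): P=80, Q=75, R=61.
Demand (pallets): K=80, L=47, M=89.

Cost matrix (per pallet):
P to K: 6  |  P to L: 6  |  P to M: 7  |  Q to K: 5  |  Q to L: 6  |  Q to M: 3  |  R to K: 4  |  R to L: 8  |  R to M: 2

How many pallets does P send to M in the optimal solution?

0

The minimum-cost plan:
  P→K: 33 × 6 = 198
  P→L: 47 × 6 = 282
  Q→K: 47 × 5 = 235
  Q→M: 28 × 3 = 84
  R→M: 61 × 2 = 122
Total cost = 921.
The route P→M is not used.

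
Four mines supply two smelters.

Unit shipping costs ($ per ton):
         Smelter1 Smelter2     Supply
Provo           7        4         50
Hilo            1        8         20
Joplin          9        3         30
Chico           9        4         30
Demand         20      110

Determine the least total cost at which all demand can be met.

Optimal allocation:
  Provo to Smelter2: 50 × $4 = $200
  Hilo to Smelter1: 20 × $1 = $20
  Joplin to Smelter2: 30 × $3 = $90
  Chico to Smelter2: 30 × $4 = $120
Total = 200 + 20 + 90 + 120 = $430.

430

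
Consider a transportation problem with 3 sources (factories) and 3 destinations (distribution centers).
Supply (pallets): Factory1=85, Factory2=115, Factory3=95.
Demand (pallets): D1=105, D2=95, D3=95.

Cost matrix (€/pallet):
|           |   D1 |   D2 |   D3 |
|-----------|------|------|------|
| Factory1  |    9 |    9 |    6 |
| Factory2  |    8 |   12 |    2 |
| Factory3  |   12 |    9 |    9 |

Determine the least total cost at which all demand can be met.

1970

One minimum-cost allocation:
  Factory1 to D1: 85 × €9 = €765
  Factory2 to D1: 20 × €8 = €160
  Factory2 to D3: 95 × €2 = €190
  Factory3 to D2: 95 × €9 = €855
Total = 765 + 160 + 190 + 855 = €1970.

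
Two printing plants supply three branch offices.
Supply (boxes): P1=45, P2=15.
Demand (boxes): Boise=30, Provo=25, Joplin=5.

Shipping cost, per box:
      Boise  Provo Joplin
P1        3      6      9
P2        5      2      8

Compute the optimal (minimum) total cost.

An optimal shipping plan:
  P1 to Boise: 30 × 3 = 90
  P1 to Provo: 10 × 6 = 60
  P1 to Joplin: 5 × 9 = 45
  P2 to Provo: 15 × 2 = 30
Total = 90 + 60 + 45 + 30 = 225.

225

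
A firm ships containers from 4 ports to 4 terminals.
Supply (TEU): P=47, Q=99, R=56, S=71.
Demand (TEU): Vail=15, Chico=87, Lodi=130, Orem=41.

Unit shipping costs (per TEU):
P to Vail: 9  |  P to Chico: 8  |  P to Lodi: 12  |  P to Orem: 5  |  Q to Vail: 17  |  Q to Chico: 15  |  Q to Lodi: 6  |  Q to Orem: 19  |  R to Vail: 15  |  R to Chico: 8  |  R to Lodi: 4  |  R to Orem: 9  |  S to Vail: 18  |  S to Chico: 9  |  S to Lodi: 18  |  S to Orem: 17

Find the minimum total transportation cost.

1861

An optimal shipping plan:
  P→Vail: 15 TEU
  P→Orem: 32 TEU
  Q→Lodi: 99 TEU
  R→Chico: 16 TEU
  R→Lodi: 31 TEU
  R→Orem: 9 TEU
  S→Chico: 71 TEU
Total cost = 1861.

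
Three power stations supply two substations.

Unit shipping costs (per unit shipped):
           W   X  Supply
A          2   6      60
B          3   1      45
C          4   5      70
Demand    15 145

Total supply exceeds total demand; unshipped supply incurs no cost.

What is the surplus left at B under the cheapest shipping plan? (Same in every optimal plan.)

Minimum-cost shipments:
  A->W: 15 MWh
  A->X: 30 MWh
  B->X: 45 MWh
  C->X: 70 MWh
Total cost = 605.
B ships 45 of its 45, leaving 0.

0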